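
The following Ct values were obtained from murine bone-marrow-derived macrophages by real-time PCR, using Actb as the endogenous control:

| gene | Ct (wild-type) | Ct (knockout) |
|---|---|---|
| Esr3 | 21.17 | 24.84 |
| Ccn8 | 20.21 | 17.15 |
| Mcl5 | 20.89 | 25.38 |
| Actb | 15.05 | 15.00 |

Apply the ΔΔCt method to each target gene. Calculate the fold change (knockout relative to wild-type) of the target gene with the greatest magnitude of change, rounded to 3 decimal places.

0.043

Esr3: ΔΔCt = (24.84−15.00) − (21.17−15.05) = 9.84 − 6.12 = 3.72; fold change = 2^-3.72 = 0.076
Ccn8: ΔΔCt = (17.15−15.00) − (20.21−15.05) = 2.15 − 5.16 = -3.01; fold change = 2^3.01 = 8.056
Mcl5: ΔΔCt = (25.38−15.00) − (20.89−15.05) = 10.38 − 5.84 = 4.54; fold change = 2^-4.54 = 0.043
Mcl5 has the largest |ΔΔCt| = 4.54.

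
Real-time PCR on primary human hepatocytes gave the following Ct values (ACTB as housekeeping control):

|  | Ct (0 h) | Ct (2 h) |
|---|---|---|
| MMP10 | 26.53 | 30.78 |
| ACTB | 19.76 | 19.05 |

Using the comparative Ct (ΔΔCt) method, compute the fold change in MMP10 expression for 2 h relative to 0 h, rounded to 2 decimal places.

0.03

ΔCt(0 h) = 26.530 − 19.760 = 6.770
ΔCt(2 h) = 30.780 − 19.050 = 11.730
ΔΔCt = 11.730 − 6.770 = 4.960
Fold change = 2^(−4.960) = 0.032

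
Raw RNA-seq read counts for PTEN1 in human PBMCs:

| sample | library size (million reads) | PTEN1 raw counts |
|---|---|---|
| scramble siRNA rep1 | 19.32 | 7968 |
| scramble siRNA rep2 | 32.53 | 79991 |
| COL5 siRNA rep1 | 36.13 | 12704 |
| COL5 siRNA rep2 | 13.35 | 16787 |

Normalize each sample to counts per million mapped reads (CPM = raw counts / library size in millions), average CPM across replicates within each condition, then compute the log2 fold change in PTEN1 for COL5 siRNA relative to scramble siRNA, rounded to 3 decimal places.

-0.836

CPM(scramble siRNA rep1) = 7968 / 19.32 = 412.4224
CPM(scramble siRNA rep2) = 79991 / 32.53 = 2458.9917
CPM(COL5 siRNA rep1) = 12704 / 36.13 = 351.6192
CPM(COL5 siRNA rep2) = 16787 / 13.35 = 1257.4532
mean CPM(scramble siRNA) = 1435.7070; mean CPM(COL5 siRNA) = 804.5362
Fold change = 804.5362 / 1435.7070 = 0.56038
log2(0.56038) = -0.8355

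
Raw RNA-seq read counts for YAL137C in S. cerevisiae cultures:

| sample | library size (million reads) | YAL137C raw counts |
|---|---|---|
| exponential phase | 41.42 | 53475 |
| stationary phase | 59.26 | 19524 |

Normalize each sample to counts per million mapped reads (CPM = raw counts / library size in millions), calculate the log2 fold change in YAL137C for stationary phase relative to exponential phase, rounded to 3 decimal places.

-1.970

CPM(exponential phase) = 53475 / 41.42 = 1291.0430
CPM(stationary phase) = 19524 / 59.26 = 329.4634
Fold change = 329.4634 / 1291.0430 = 0.25519
log2(0.25519) = -1.9703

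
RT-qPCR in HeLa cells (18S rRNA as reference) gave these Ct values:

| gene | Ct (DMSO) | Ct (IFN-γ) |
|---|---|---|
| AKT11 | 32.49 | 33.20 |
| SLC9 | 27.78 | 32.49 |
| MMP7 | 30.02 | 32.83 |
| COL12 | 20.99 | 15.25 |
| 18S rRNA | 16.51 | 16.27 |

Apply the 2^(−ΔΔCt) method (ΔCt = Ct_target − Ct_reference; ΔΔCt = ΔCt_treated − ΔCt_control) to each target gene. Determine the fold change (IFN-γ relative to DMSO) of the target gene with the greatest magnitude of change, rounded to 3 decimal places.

AKT11: ΔΔCt = (33.20−16.27) − (32.49−16.51) = 16.93 − 15.98 = 0.95; fold change = 2^-0.95 = 0.518
SLC9: ΔΔCt = (32.49−16.27) − (27.78−16.51) = 16.22 − 11.27 = 4.95; fold change = 2^-4.95 = 0.032
MMP7: ΔΔCt = (32.83−16.27) − (30.02−16.51) = 16.56 − 13.51 = 3.05; fold change = 2^-3.05 = 0.121
COL12: ΔΔCt = (15.25−16.27) − (20.99−16.51) = -1.02 − 4.48 = -5.50; fold change = 2^5.50 = 45.255
COL12 has the largest |ΔΔCt| = 5.50.

45.255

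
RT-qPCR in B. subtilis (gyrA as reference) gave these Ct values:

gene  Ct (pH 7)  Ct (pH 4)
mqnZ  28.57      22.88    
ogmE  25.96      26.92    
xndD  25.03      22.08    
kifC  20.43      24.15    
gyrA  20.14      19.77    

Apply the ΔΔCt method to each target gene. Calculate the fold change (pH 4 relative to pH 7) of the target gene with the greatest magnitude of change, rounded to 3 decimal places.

39.947

mqnZ: ΔΔCt = (22.88−19.77) − (28.57−20.14) = 3.11 − 8.43 = -5.32; fold change = 2^5.32 = 39.947
ogmE: ΔΔCt = (26.92−19.77) − (25.96−20.14) = 7.15 − 5.82 = 1.33; fold change = 2^-1.33 = 0.398
xndD: ΔΔCt = (22.08−19.77) − (25.03−20.14) = 2.31 − 4.89 = -2.58; fold change = 2^2.58 = 5.979
kifC: ΔΔCt = (24.15−19.77) − (20.43−20.14) = 4.38 − 0.29 = 4.09; fold change = 2^-4.09 = 0.059
mqnZ has the largest |ΔΔCt| = 5.32.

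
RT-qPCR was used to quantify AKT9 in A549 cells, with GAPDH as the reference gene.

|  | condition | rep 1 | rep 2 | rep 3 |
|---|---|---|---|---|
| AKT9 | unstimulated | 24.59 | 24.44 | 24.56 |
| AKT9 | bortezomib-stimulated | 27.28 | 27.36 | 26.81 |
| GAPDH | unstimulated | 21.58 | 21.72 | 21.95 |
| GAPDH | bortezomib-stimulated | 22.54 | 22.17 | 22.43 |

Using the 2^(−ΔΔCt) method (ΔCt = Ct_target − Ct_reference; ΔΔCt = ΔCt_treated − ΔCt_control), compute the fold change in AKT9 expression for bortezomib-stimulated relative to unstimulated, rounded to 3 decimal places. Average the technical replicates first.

0.252

Mean Ct: AKT9 unstimulated 24.530; AKT9 bortezomib-stimulated 27.150; GAPDH unstimulated 21.750; GAPDH bortezomib-stimulated 22.380
ΔCt(unstimulated) = 24.530 − 21.750 = 2.780
ΔCt(bortezomib-stimulated) = 27.150 − 22.380 = 4.770
ΔΔCt = 4.770 − 2.780 = 1.990
Fold change = 2^(−1.990) = 0.2517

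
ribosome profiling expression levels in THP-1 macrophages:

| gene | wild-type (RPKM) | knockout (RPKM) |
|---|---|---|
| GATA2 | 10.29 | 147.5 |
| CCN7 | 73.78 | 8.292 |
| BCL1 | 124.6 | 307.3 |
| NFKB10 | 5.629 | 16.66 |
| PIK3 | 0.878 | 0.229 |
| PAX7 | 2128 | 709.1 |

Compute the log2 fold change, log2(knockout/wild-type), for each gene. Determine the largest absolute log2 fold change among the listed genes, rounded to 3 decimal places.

log2(147.5/10.29) = 3.841  (GATA2)
log2(8.292/73.78) = -3.153  (CCN7)
log2(307.3/124.6) = 1.302  (BCL1)
log2(16.66/5.629) = 1.565  (NFKB10)
log2(0.229/0.878) = -1.939  (PIK3)
log2(709.1/2128) = -1.585  (PAX7)
The largest magnitude belongs to GATA2.

3.841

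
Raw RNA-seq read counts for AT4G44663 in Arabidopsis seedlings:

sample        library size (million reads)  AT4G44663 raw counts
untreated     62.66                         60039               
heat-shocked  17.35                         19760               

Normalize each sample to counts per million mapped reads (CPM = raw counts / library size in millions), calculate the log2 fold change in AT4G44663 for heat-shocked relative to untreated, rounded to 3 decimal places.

CPM(untreated) = 60039 / 62.66 = 958.1711
CPM(heat-shocked) = 19760 / 17.35 = 1138.9049
Fold change = 1138.9049 / 958.1711 = 1.18862
log2(1.18862) = 0.2493

0.249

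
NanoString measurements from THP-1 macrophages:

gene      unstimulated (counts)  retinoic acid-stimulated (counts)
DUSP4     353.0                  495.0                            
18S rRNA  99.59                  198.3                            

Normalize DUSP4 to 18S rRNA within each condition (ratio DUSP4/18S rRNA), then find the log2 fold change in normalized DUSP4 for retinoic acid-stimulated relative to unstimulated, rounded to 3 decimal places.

-0.506

DUSP4/18S rRNA (unstimulated) = 353.0 / 99.59 = 3.5445
DUSP4/18S rRNA (retinoic acid-stimulated) = 495.0 / 198.3 = 2.4962
Fold change = 2.4962 / 3.5445 = 0.7042
log2(0.7042) = -0.5059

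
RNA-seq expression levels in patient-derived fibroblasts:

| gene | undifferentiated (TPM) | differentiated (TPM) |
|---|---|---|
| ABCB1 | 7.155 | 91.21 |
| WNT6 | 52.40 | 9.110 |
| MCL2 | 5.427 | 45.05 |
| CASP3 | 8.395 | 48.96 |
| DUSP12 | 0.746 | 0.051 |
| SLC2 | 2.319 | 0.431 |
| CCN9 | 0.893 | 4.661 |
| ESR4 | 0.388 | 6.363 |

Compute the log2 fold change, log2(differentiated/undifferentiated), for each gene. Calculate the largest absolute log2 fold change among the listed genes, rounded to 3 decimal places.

4.036

log2(91.21/7.155) = 3.672  (ABCB1)
log2(9.110/52.40) = -2.524  (WNT6)
log2(45.05/5.427) = 3.053  (MCL2)
log2(48.96/8.395) = 2.544  (CASP3)
log2(0.051/0.746) = -3.871  (DUSP12)
log2(0.431/2.319) = -2.428  (SLC2)
log2(4.661/0.893) = 2.384  (CCN9)
log2(6.363/0.388) = 4.036  (ESR4)
The largest magnitude belongs to ESR4.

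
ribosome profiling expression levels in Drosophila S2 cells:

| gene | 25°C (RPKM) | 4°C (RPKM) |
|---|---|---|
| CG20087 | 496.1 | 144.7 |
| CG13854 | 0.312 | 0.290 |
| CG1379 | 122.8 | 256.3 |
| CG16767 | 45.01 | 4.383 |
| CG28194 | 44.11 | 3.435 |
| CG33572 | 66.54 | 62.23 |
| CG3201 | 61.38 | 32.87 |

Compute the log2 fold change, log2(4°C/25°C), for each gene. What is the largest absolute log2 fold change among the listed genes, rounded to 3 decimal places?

log2(144.7/496.1) = -1.778  (CG20087)
log2(0.290/0.312) = -0.105  (CG13854)
log2(256.3/122.8) = 1.062  (CG1379)
log2(4.383/45.01) = -3.360  (CG16767)
log2(3.435/44.11) = -3.683  (CG28194)
log2(62.23/66.54) = -0.097  (CG33572)
log2(32.87/61.38) = -0.901  (CG3201)
The largest magnitude belongs to CG28194.

3.683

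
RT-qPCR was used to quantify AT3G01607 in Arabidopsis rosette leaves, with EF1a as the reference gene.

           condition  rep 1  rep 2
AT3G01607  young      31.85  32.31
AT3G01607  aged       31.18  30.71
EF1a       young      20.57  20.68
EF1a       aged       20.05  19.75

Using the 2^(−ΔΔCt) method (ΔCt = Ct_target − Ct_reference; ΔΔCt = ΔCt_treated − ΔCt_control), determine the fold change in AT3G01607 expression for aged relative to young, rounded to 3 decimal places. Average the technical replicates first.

1.329

Mean Ct: AT3G01607 young 32.080; AT3G01607 aged 30.945; EF1a young 20.625; EF1a aged 19.900
ΔCt(young) = 32.080 − 20.625 = 11.455
ΔCt(aged) = 30.945 − 19.900 = 11.045
ΔΔCt = 11.045 − 11.455 = -0.410
Fold change = 2^(−(-0.410)) = 2^0.410 = 1.3287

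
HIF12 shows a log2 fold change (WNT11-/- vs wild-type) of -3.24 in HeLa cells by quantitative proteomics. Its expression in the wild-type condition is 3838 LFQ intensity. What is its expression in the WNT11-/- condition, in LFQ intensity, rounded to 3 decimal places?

406.226

Fold change = 2^(-3.24) = 0.1058
WNT11-/- expression = 3838 × 0.1058 = 406.226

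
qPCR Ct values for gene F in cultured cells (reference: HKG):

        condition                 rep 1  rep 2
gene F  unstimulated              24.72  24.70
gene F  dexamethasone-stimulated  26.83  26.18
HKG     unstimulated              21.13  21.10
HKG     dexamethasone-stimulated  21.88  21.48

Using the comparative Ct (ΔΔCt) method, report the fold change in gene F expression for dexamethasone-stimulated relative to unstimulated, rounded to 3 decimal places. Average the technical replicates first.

Mean Ct: gene F unstimulated 24.710; gene F dexamethasone-stimulated 26.505; HKG unstimulated 21.115; HKG dexamethasone-stimulated 21.680
ΔCt(unstimulated) = 24.710 − 21.115 = 3.595
ΔCt(dexamethasone-stimulated) = 26.505 − 21.680 = 4.825
ΔΔCt = 4.825 − 3.595 = 1.230
Fold change = 2^(−1.230) = 0.4263

0.426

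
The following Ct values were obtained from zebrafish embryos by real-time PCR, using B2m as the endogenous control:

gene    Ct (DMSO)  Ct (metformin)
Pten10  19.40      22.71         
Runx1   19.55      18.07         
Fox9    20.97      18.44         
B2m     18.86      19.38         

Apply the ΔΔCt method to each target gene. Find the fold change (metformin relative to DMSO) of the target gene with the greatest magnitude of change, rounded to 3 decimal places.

Pten10: ΔΔCt = (22.71−19.38) − (19.40−18.86) = 3.33 − 0.54 = 2.79; fold change = 2^-2.79 = 0.145
Runx1: ΔΔCt = (18.07−19.38) − (19.55−18.86) = -1.31 − 0.69 = -2.00; fold change = 2^2.00 = 4.000
Fox9: ΔΔCt = (18.44−19.38) − (20.97−18.86) = -0.94 − 2.11 = -3.05; fold change = 2^3.05 = 8.282
Fox9 has the largest |ΔΔCt| = 3.05.

8.282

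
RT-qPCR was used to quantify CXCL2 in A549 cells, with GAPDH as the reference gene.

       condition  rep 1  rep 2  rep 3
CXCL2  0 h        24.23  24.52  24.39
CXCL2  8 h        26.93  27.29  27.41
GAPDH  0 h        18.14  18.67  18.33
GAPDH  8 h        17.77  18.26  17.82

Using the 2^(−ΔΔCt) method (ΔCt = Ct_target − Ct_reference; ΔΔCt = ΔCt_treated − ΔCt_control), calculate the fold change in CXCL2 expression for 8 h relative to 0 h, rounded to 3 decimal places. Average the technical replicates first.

0.104

Mean Ct: CXCL2 0 h 24.380; CXCL2 8 h 27.210; GAPDH 0 h 18.380; GAPDH 8 h 17.950
ΔCt(0 h) = 24.380 − 18.380 = 6.000
ΔCt(8 h) = 27.210 − 17.950 = 9.260
ΔΔCt = 9.260 − 6.000 = 3.260
Fold change = 2^(−3.260) = 0.1044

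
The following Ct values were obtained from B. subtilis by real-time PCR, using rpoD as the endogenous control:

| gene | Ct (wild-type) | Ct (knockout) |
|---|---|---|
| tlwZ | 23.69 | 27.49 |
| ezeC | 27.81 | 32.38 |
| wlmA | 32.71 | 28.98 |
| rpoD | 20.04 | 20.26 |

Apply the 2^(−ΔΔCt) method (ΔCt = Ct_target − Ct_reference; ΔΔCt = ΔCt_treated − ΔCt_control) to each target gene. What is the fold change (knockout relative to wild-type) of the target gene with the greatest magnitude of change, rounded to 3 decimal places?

tlwZ: ΔΔCt = (27.49−20.26) − (23.69−20.04) = 7.23 − 3.65 = 3.58; fold change = 2^-3.58 = 0.084
ezeC: ΔΔCt = (32.38−20.26) − (27.81−20.04) = 12.12 − 7.77 = 4.35; fold change = 2^-4.35 = 0.049
wlmA: ΔΔCt = (28.98−20.26) − (32.71−20.04) = 8.72 − 12.67 = -3.95; fold change = 2^3.95 = 15.455
ezeC has the largest |ΔΔCt| = 4.35.

0.049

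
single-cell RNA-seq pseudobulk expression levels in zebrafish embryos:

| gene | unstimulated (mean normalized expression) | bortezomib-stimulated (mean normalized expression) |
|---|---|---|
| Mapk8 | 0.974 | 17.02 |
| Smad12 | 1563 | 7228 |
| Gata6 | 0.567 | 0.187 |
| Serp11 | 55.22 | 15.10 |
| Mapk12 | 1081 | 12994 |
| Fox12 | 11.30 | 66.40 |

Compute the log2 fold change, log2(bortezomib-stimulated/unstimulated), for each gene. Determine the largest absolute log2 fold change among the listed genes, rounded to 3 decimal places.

4.127

log2(17.02/0.974) = 4.127  (Mapk8)
log2(7228/1563) = 2.209  (Smad12)
log2(0.187/0.567) = -1.600  (Gata6)
log2(15.10/55.22) = -1.871  (Serp11)
log2(12994/1081) = 3.587  (Mapk12)
log2(66.40/11.30) = 2.555  (Fox12)
The largest magnitude belongs to Mapk8.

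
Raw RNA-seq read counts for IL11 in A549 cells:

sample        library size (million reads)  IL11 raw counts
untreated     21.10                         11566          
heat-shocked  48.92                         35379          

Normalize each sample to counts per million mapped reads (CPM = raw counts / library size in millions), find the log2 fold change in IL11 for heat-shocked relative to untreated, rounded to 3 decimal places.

0.400

CPM(untreated) = 11566 / 21.10 = 548.1517
CPM(heat-shocked) = 35379 / 48.92 = 723.2011
Fold change = 723.2011 / 548.1517 = 1.31934
log2(1.31934) = 0.3998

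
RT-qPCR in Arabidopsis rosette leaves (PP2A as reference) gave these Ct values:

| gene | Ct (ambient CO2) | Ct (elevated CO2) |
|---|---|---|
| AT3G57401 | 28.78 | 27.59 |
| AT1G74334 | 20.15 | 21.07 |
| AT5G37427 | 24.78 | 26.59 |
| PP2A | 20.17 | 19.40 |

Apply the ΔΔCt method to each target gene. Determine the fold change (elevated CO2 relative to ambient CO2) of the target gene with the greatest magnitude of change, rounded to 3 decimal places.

AT3G57401: ΔΔCt = (27.59−19.40) − (28.78−20.17) = 8.19 − 8.61 = -0.42; fold change = 2^0.42 = 1.338
AT1G74334: ΔΔCt = (21.07−19.40) − (20.15−20.17) = 1.67 − (-0.02) = 1.69; fold change = 2^-1.69 = 0.310
AT5G37427: ΔΔCt = (26.59−19.40) − (24.78−20.17) = 7.19 − 4.61 = 2.58; fold change = 2^-2.58 = 0.167
AT5G37427 has the largest |ΔΔCt| = 2.58.

0.167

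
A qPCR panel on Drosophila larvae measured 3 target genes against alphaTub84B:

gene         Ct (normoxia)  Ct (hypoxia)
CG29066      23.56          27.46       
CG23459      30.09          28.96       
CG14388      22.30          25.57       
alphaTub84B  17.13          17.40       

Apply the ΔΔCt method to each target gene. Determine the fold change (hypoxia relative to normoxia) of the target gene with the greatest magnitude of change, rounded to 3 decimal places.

CG29066: ΔΔCt = (27.46−17.40) − (23.56−17.13) = 10.06 − 6.43 = 3.63; fold change = 2^-3.63 = 0.081
CG23459: ΔΔCt = (28.96−17.40) − (30.09−17.13) = 11.56 − 12.96 = -1.40; fold change = 2^1.40 = 2.639
CG14388: ΔΔCt = (25.57−17.40) − (22.30−17.13) = 8.17 − 5.17 = 3.00; fold change = 2^-3.00 = 0.125
CG29066 has the largest |ΔΔCt| = 3.63.

0.081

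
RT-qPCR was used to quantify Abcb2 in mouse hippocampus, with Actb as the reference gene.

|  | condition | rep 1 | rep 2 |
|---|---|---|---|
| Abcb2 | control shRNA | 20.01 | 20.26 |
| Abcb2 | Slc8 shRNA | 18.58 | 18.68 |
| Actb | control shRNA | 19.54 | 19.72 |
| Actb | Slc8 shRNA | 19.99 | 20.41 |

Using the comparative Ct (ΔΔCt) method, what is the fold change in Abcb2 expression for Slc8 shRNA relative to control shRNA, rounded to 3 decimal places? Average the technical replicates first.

Mean Ct: Abcb2 control shRNA 20.135; Abcb2 Slc8 shRNA 18.630; Actb control shRNA 19.630; Actb Slc8 shRNA 20.200
ΔCt(control shRNA) = 20.135 − 19.630 = 0.505
ΔCt(Slc8 shRNA) = 18.630 − 20.200 = -1.570
ΔΔCt = -1.570 − 0.505 = -2.075
Fold change = 2^(−(-2.075)) = 2^2.075 = 4.2134

4.213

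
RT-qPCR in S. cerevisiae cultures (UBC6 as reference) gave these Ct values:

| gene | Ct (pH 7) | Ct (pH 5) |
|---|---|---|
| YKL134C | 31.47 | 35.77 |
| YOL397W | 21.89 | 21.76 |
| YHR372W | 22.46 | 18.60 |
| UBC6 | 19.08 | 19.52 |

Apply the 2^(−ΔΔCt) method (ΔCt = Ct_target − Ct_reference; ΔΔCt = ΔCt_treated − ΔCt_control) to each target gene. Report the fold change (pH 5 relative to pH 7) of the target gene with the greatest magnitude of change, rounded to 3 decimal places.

19.698

YKL134C: ΔΔCt = (35.77−19.52) − (31.47−19.08) = 16.25 − 12.39 = 3.86; fold change = 2^-3.86 = 0.069
YOL397W: ΔΔCt = (21.76−19.52) − (21.89−19.08) = 2.24 − 2.81 = -0.57; fold change = 2^0.57 = 1.485
YHR372W: ΔΔCt = (18.60−19.52) − (22.46−19.08) = -0.92 − 3.38 = -4.30; fold change = 2^4.30 = 19.698
YHR372W has the largest |ΔΔCt| = 4.30.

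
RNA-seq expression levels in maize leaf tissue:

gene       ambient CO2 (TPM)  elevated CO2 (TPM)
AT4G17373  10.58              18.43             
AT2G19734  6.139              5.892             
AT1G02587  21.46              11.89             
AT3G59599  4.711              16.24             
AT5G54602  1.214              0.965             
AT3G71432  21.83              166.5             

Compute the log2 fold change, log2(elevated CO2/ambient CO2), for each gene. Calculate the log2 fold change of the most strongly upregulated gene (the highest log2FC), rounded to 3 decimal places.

log2(18.43/10.58) = 0.801  (AT4G17373)
log2(5.892/6.139) = -0.059  (AT2G19734)
log2(11.89/21.46) = -0.852  (AT1G02587)
log2(16.24/4.711) = 1.785  (AT3G59599)
log2(0.965/1.214) = -0.331  (AT5G54602)
log2(166.5/21.83) = 2.931  (AT3G71432)
AT3G71432 is most strongly upregulated.

2.931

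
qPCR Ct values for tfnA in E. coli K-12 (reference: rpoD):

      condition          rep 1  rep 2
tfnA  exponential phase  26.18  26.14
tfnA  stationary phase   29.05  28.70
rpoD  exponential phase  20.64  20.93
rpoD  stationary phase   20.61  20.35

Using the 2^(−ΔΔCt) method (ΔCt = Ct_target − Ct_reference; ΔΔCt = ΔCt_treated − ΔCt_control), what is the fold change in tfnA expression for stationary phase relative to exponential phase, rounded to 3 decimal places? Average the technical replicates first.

Mean Ct: tfnA exponential phase 26.160; tfnA stationary phase 28.875; rpoD exponential phase 20.785; rpoD stationary phase 20.480
ΔCt(exponential phase) = 26.160 − 20.785 = 5.375
ΔCt(stationary phase) = 28.875 − 20.480 = 8.395
ΔΔCt = 8.395 − 5.375 = 3.020
Fold change = 2^(−3.020) = 0.1233

0.123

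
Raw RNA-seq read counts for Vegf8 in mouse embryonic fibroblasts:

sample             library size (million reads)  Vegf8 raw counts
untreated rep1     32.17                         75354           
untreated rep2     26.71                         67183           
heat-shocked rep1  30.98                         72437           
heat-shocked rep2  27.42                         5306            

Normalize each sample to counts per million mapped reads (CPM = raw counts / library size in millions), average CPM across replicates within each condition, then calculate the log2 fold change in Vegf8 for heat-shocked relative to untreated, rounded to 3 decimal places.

CPM(untreated rep1) = 75354 / 32.17 = 2342.3687
CPM(untreated rep2) = 67183 / 26.71 = 2515.2752
CPM(heat-shocked rep1) = 72437 / 30.98 = 2338.1859
CPM(heat-shocked rep2) = 5306 / 27.42 = 193.5084
mean CPM(untreated) = 2428.8219; mean CPM(heat-shocked) = 1265.8472
Fold change = 1265.8472 / 2428.8219 = 0.52118
log2(0.52118) = -0.9402

-0.940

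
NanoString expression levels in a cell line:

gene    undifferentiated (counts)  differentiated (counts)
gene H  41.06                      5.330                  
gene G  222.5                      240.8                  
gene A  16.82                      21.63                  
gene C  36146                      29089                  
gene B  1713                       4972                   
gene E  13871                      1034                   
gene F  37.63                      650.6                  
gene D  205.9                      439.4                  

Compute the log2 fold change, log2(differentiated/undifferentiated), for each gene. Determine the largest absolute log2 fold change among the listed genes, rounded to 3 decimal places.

log2(5.330/41.06) = -2.946  (gene H)
log2(240.8/222.5) = 0.114  (gene G)
log2(21.63/16.82) = 0.363  (gene A)
log2(29089/36146) = -0.313  (gene C)
log2(4972/1713) = 1.537  (gene B)
log2(1034/13871) = -3.746  (gene E)
log2(650.6/37.63) = 4.112  (gene F)
log2(439.4/205.9) = 1.094  (gene D)
The largest magnitude belongs to gene F.

4.112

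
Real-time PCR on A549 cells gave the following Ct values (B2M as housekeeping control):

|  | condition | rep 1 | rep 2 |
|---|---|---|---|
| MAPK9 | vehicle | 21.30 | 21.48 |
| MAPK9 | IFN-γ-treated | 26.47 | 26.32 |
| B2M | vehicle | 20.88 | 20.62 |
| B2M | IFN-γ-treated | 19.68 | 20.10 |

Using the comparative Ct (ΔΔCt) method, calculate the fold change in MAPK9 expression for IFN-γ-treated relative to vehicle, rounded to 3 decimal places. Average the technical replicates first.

Mean Ct: MAPK9 vehicle 21.390; MAPK9 IFN-γ-treated 26.395; B2M vehicle 20.750; B2M IFN-γ-treated 19.890
ΔCt(vehicle) = 21.390 − 20.750 = 0.640
ΔCt(IFN-γ-treated) = 26.395 − 19.890 = 6.505
ΔΔCt = 6.505 − 0.640 = 5.865
Fold change = 2^(−5.865) = 0.0172

0.017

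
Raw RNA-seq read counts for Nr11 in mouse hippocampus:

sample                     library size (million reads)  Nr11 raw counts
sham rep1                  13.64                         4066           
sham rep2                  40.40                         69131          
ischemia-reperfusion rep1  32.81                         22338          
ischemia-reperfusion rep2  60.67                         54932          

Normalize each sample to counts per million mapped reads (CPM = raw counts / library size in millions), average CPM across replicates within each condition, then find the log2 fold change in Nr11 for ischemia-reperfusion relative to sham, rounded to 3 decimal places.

-0.341

CPM(sham rep1) = 4066 / 13.64 = 298.0938
CPM(sham rep2) = 69131 / 40.40 = 1711.1634
CPM(ischemia-reperfusion rep1) = 22338 / 32.81 = 680.8290
CPM(ischemia-reperfusion rep2) = 54932 / 60.67 = 905.4228
mean CPM(sham) = 1004.6286; mean CPM(ischemia-reperfusion) = 793.1259
Fold change = 793.1259 / 1004.6286 = 0.78947
log2(0.78947) = -0.3410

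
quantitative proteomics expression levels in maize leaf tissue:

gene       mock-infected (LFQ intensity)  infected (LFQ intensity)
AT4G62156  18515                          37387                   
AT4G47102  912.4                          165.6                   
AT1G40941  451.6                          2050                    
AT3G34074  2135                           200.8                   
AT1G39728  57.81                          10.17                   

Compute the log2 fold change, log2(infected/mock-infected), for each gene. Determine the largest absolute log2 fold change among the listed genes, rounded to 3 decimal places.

log2(37387/18515) = 1.014  (AT4G62156)
log2(165.6/912.4) = -2.462  (AT4G47102)
log2(2050/451.6) = 2.183  (AT1G40941)
log2(200.8/2135) = -3.410  (AT3G34074)
log2(10.17/57.81) = -2.507  (AT1G39728)
The largest magnitude belongs to AT3G34074.

3.410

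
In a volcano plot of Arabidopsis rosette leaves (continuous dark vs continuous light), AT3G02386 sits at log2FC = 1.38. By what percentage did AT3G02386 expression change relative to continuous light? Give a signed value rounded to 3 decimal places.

Fold change = 2^(1.38) = 2.6027
Percent change = (FC − 1) × 100% = (2.6027 − 1) × 100 = 160.268%

160.268%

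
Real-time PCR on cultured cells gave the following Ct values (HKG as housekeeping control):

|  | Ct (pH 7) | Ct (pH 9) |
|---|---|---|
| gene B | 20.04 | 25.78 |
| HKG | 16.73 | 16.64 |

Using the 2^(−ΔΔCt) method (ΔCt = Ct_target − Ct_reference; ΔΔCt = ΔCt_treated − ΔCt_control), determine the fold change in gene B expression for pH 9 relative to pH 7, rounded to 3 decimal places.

ΔCt(pH 7) = 20.040 − 16.730 = 3.310
ΔCt(pH 9) = 25.780 − 16.640 = 9.140
ΔΔCt = 9.140 − 3.310 = 5.830
Fold change = 2^(−5.830) = 0.0176

0.018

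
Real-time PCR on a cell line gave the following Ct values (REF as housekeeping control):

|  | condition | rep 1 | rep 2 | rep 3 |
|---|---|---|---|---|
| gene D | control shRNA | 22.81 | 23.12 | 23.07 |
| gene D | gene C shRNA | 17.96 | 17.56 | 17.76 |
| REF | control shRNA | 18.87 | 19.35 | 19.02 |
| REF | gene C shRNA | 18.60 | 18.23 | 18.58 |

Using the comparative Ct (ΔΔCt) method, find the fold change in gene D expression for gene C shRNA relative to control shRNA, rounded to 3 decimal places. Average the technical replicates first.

24.761

Mean Ct: gene D control shRNA 23.000; gene D gene C shRNA 17.760; REF control shRNA 19.080; REF gene C shRNA 18.470
ΔCt(control shRNA) = 23.000 − 19.080 = 3.920
ΔCt(gene C shRNA) = 17.760 − 18.470 = -0.710
ΔΔCt = -0.710 − 3.920 = -4.630
Fold change = 2^(−(-4.630)) = 2^4.630 = 24.7610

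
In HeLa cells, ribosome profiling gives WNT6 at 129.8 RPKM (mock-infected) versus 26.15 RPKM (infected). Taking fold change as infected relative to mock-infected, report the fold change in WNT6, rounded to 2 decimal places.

Fold change = 26.15 / 129.8 = 0.201
WNT6 is downregulated.

0.20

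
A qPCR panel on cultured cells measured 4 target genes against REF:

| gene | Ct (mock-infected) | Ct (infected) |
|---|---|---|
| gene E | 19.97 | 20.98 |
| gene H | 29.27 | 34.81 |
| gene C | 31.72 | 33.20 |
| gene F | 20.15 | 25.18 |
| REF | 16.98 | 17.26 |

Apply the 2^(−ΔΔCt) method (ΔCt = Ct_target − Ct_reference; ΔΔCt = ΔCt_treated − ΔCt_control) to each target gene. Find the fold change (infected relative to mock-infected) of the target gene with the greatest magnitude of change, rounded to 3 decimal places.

gene E: ΔΔCt = (20.98−17.26) − (19.97−16.98) = 3.72 − 2.99 = 0.73; fold change = 2^-0.73 = 0.603
gene H: ΔΔCt = (34.81−17.26) − (29.27−16.98) = 17.55 − 12.29 = 5.26; fold change = 2^-5.26 = 0.026
gene C: ΔΔCt = (33.20−17.26) − (31.72−16.98) = 15.94 − 14.74 = 1.20; fold change = 2^-1.20 = 0.435
gene F: ΔΔCt = (25.18−17.26) − (20.15−16.98) = 7.92 − 3.17 = 4.75; fold change = 2^-4.75 = 0.037
gene H has the largest |ΔΔCt| = 5.26.

0.026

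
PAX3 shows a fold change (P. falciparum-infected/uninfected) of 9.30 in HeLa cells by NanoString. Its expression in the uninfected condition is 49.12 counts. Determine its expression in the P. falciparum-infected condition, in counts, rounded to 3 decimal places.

P. falciparum-infected expression = 49.12 × 9.30 = 456.816

456.816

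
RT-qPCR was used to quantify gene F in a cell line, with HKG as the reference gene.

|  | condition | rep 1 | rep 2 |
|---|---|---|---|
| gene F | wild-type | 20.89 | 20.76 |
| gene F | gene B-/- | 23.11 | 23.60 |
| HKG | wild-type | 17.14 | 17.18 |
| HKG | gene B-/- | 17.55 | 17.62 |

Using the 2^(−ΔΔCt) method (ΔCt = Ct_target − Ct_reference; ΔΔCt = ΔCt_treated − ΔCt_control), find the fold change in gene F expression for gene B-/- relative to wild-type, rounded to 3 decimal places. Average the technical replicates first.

Mean Ct: gene F wild-type 20.825; gene F gene B-/- 23.355; HKG wild-type 17.160; HKG gene B-/- 17.585
ΔCt(wild-type) = 20.825 − 17.160 = 3.665
ΔCt(gene B-/-) = 23.355 − 17.585 = 5.770
ΔΔCt = 5.770 − 3.665 = 2.105
Fold change = 2^(−2.105) = 0.2325

0.232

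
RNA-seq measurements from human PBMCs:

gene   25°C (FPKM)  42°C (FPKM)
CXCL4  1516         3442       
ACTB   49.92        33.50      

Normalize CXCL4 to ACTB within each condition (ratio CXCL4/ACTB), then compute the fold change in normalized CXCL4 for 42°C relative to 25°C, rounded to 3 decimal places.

CXCL4/ACTB (25°C) = 1516 / 49.92 = 30.369
CXCL4/ACTB (42°C) = 3442 / 33.50 = 102.75
Fold change = 102.75 / 30.369 = 3.3833

3.383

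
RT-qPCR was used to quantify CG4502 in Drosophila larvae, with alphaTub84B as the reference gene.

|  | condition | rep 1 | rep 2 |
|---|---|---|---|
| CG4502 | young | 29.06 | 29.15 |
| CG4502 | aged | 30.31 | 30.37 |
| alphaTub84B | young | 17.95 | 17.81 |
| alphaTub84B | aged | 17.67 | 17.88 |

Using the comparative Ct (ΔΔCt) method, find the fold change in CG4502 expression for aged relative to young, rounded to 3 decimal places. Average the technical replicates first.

Mean Ct: CG4502 young 29.105; CG4502 aged 30.340; alphaTub84B young 17.880; alphaTub84B aged 17.775
ΔCt(young) = 29.105 − 17.880 = 11.225
ΔCt(aged) = 30.340 − 17.775 = 12.565
ΔΔCt = 12.565 − 11.225 = 1.340
Fold change = 2^(−1.340) = 0.3950

0.395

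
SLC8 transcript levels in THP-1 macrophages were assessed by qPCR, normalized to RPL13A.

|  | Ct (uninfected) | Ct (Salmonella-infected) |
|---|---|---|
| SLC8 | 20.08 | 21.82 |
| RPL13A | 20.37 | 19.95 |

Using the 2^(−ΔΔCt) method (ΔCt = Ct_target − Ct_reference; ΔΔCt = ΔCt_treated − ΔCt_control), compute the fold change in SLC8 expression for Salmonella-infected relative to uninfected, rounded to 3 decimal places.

0.224

ΔCt(uninfected) = 20.080 − 20.370 = -0.290
ΔCt(Salmonella-infected) = 21.820 − 19.950 = 1.870
ΔΔCt = 1.870 − (-0.290) = 2.160
Fold change = 2^(−2.160) = 0.2238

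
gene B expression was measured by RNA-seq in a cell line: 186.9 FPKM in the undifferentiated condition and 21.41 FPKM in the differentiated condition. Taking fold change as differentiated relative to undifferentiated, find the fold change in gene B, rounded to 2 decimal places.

Fold change = 21.41 / 186.9 = 0.115
gene B is downregulated.

0.11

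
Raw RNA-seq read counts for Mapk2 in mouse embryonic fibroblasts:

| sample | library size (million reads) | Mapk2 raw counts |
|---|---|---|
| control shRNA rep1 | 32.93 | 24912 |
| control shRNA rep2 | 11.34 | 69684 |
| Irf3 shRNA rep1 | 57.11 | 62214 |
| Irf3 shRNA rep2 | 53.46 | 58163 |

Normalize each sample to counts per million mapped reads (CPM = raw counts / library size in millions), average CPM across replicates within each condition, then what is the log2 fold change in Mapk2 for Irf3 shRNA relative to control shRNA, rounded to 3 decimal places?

CPM(control shRNA rep1) = 24912 / 32.93 = 756.5138
CPM(control shRNA rep2) = 69684 / 11.34 = 6144.9735
CPM(Irf3 shRNA rep1) = 62214 / 57.11 = 1089.3714
CPM(Irf3 shRNA rep2) = 58163 / 53.46 = 1087.9723
mean CPM(control shRNA) = 3450.7437; mean CPM(Irf3 shRNA) = 1088.6719
Fold change = 1088.6719 / 3450.7437 = 0.31549
log2(0.31549) = -1.6643

-1.664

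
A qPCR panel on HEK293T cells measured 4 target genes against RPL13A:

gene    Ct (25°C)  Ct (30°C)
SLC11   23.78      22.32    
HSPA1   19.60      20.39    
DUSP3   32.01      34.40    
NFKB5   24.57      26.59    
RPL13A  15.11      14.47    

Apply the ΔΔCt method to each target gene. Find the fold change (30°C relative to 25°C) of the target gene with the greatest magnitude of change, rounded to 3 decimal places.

0.122

SLC11: ΔΔCt = (22.32−14.47) − (23.78−15.11) = 7.85 − 8.67 = -0.82; fold change = 2^0.82 = 1.765
HSPA1: ΔΔCt = (20.39−14.47) − (19.60−15.11) = 5.92 − 4.49 = 1.43; fold change = 2^-1.43 = 0.371
DUSP3: ΔΔCt = (34.40−14.47) − (32.01−15.11) = 19.93 − 16.90 = 3.03; fold change = 2^-3.03 = 0.122
NFKB5: ΔΔCt = (26.59−14.47) − (24.57−15.11) = 12.12 − 9.46 = 2.66; fold change = 2^-2.66 = 0.158
DUSP3 has the largest |ΔΔCt| = 3.03.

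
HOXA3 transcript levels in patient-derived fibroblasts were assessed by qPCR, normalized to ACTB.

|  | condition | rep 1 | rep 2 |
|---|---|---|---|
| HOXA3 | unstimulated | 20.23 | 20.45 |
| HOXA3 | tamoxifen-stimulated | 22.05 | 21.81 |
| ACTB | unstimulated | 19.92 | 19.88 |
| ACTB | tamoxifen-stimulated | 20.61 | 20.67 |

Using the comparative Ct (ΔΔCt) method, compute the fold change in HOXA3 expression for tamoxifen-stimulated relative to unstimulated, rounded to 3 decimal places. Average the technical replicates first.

Mean Ct: HOXA3 unstimulated 20.340; HOXA3 tamoxifen-stimulated 21.930; ACTB unstimulated 19.900; ACTB tamoxifen-stimulated 20.640
ΔCt(unstimulated) = 20.340 − 19.900 = 0.440
ΔCt(tamoxifen-stimulated) = 21.930 − 20.640 = 1.290
ΔΔCt = 1.290 − 0.440 = 0.850
Fold change = 2^(−0.850) = 0.5548

0.555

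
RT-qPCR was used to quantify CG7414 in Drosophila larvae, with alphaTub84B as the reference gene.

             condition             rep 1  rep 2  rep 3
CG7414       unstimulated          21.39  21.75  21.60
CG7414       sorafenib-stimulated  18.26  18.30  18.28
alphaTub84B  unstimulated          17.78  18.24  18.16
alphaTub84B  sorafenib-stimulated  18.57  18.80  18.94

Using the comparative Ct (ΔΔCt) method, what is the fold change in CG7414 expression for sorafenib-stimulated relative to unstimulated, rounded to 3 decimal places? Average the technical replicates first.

16.111

Mean Ct: CG7414 unstimulated 21.580; CG7414 sorafenib-stimulated 18.280; alphaTub84B unstimulated 18.060; alphaTub84B sorafenib-stimulated 18.770
ΔCt(unstimulated) = 21.580 − 18.060 = 3.520
ΔCt(sorafenib-stimulated) = 18.280 − 18.770 = -0.490
ΔΔCt = -0.490 − 3.520 = -4.010
Fold change = 2^(−(-4.010)) = 2^4.010 = 16.1113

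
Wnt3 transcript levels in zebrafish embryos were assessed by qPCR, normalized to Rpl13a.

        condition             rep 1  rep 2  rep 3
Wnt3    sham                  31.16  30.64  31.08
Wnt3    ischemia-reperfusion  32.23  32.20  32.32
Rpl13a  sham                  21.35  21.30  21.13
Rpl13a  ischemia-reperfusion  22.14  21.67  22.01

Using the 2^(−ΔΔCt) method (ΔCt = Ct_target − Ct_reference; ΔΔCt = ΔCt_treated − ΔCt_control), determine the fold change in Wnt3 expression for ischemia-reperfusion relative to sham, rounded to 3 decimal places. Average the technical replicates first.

0.655

Mean Ct: Wnt3 sham 30.960; Wnt3 ischemia-reperfusion 32.250; Rpl13a sham 21.260; Rpl13a ischemia-reperfusion 21.940
ΔCt(sham) = 30.960 − 21.260 = 9.700
ΔCt(ischemia-reperfusion) = 32.250 − 21.940 = 10.310
ΔΔCt = 10.310 − 9.700 = 0.610
Fold change = 2^(−0.610) = 0.6552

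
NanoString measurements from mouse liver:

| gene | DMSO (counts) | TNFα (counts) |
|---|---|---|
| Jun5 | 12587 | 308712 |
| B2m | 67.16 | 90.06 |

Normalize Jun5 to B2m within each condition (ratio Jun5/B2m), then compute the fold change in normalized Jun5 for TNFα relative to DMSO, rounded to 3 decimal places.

Jun5/B2m (DMSO) = 12587 / 67.16 = 187.42
Jun5/B2m (TNFα) = 308712 / 90.06 = 3427.8
Fold change = 3427.8 / 187.42 = 18.2898

18.290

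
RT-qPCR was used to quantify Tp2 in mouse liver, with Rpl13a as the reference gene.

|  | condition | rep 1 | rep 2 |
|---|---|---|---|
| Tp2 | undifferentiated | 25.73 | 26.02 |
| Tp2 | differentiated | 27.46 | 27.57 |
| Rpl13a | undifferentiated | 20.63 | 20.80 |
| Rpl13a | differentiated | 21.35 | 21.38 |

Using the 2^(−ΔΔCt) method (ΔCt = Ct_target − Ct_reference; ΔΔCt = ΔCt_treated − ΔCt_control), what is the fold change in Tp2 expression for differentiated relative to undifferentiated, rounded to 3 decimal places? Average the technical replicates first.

0.503

Mean Ct: Tp2 undifferentiated 25.875; Tp2 differentiated 27.515; Rpl13a undifferentiated 20.715; Rpl13a differentiated 21.365
ΔCt(undifferentiated) = 25.875 − 20.715 = 5.160
ΔCt(differentiated) = 27.515 − 21.365 = 6.150
ΔΔCt = 6.150 − 5.160 = 0.990
Fold change = 2^(−0.990) = 0.5035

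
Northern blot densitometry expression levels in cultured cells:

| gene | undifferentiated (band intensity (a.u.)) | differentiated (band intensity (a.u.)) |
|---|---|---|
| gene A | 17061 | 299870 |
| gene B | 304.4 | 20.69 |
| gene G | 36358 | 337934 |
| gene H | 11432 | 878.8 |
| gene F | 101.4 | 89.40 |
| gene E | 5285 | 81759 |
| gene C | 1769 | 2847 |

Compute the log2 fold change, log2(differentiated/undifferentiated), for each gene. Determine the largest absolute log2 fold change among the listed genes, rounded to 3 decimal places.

4.136

log2(299870/17061) = 4.136  (gene A)
log2(20.69/304.4) = -3.879  (gene B)
log2(337934/36358) = 3.216  (gene G)
log2(878.8/11432) = -3.701  (gene H)
log2(89.40/101.4) = -0.182  (gene F)
log2(81759/5285) = 3.951  (gene E)
log2(2847/1769) = 0.687  (gene C)
The largest magnitude belongs to gene A.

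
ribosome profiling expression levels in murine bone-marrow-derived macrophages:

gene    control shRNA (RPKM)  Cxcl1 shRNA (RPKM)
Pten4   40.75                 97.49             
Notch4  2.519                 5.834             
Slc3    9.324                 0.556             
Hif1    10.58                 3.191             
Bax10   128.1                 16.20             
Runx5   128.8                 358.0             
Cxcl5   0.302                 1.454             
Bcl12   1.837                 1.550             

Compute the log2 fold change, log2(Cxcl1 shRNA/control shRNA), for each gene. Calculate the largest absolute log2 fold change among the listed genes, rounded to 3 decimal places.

4.068

log2(97.49/40.75) = 1.258  (Pten4)
log2(5.834/2.519) = 1.212  (Notch4)
log2(0.556/9.324) = -4.068  (Slc3)
log2(3.191/10.58) = -1.729  (Hif1)
log2(16.20/128.1) = -2.983  (Bax10)
log2(358.0/128.8) = 1.475  (Runx5)
log2(1.454/0.302) = 2.267  (Cxcl5)
log2(1.550/1.837) = -0.245  (Bcl12)
The largest magnitude belongs to Slc3.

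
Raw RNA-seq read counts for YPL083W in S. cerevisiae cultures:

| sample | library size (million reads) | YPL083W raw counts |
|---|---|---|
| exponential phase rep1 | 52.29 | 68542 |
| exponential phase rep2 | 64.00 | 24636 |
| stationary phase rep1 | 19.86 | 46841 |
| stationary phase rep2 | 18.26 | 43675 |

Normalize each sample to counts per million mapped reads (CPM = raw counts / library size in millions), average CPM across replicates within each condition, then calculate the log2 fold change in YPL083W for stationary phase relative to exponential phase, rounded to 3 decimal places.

CPM(exponential phase rep1) = 68542 / 52.29 = 1310.8051
CPM(exponential phase rep2) = 24636 / 64.00 = 384.9375
CPM(stationary phase rep1) = 46841 / 19.86 = 2358.5599
CPM(stationary phase rep2) = 43675 / 18.26 = 2391.8401
mean CPM(exponential phase) = 847.8713; mean CPM(stationary phase) = 2375.2000
Fold change = 2375.2000 / 847.8713 = 2.80137
log2(2.80137) = 1.4861

1.486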